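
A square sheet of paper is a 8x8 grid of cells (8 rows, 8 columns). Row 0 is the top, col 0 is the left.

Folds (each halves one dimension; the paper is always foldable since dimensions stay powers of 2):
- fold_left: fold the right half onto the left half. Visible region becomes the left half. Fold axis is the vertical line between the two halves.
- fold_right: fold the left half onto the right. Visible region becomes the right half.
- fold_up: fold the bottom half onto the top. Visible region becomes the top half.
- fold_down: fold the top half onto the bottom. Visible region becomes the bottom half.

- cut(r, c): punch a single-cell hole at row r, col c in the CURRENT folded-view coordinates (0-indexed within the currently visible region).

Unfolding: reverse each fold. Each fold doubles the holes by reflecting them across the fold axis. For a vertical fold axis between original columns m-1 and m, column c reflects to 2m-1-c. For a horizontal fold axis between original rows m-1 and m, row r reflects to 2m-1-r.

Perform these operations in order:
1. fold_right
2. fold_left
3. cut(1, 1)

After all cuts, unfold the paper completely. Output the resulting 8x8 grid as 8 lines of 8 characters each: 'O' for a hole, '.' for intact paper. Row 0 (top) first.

Answer: ........
.OO..OO.
........
........
........
........
........
........

Derivation:
Op 1 fold_right: fold axis v@4; visible region now rows[0,8) x cols[4,8) = 8x4
Op 2 fold_left: fold axis v@6; visible region now rows[0,8) x cols[4,6) = 8x2
Op 3 cut(1, 1): punch at orig (1,5); cuts so far [(1, 5)]; region rows[0,8) x cols[4,6) = 8x2
Unfold 1 (reflect across v@6): 2 holes -> [(1, 5), (1, 6)]
Unfold 2 (reflect across v@4): 4 holes -> [(1, 1), (1, 2), (1, 5), (1, 6)]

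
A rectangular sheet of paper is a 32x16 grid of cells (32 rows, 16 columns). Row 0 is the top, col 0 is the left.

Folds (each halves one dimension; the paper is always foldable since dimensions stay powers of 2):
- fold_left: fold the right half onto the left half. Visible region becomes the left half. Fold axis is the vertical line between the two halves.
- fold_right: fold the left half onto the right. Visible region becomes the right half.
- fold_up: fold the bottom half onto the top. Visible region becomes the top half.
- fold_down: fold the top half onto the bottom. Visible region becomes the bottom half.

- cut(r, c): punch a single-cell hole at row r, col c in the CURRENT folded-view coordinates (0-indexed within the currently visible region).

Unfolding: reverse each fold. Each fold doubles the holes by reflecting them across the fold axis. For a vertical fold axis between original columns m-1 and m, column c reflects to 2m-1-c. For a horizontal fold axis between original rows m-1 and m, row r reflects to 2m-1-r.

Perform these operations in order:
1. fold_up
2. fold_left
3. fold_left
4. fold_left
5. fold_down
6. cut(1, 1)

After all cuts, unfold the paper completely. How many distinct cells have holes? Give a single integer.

Op 1 fold_up: fold axis h@16; visible region now rows[0,16) x cols[0,16) = 16x16
Op 2 fold_left: fold axis v@8; visible region now rows[0,16) x cols[0,8) = 16x8
Op 3 fold_left: fold axis v@4; visible region now rows[0,16) x cols[0,4) = 16x4
Op 4 fold_left: fold axis v@2; visible region now rows[0,16) x cols[0,2) = 16x2
Op 5 fold_down: fold axis h@8; visible region now rows[8,16) x cols[0,2) = 8x2
Op 6 cut(1, 1): punch at orig (9,1); cuts so far [(9, 1)]; region rows[8,16) x cols[0,2) = 8x2
Unfold 1 (reflect across h@8): 2 holes -> [(6, 1), (9, 1)]
Unfold 2 (reflect across v@2): 4 holes -> [(6, 1), (6, 2), (9, 1), (9, 2)]
Unfold 3 (reflect across v@4): 8 holes -> [(6, 1), (6, 2), (6, 5), (6, 6), (9, 1), (9, 2), (9, 5), (9, 6)]
Unfold 4 (reflect across v@8): 16 holes -> [(6, 1), (6, 2), (6, 5), (6, 6), (6, 9), (6, 10), (6, 13), (6, 14), (9, 1), (9, 2), (9, 5), (9, 6), (9, 9), (9, 10), (9, 13), (9, 14)]
Unfold 5 (reflect across h@16): 32 holes -> [(6, 1), (6, 2), (6, 5), (6, 6), (6, 9), (6, 10), (6, 13), (6, 14), (9, 1), (9, 2), (9, 5), (9, 6), (9, 9), (9, 10), (9, 13), (9, 14), (22, 1), (22, 2), (22, 5), (22, 6), (22, 9), (22, 10), (22, 13), (22, 14), (25, 1), (25, 2), (25, 5), (25, 6), (25, 9), (25, 10), (25, 13), (25, 14)]

Answer: 32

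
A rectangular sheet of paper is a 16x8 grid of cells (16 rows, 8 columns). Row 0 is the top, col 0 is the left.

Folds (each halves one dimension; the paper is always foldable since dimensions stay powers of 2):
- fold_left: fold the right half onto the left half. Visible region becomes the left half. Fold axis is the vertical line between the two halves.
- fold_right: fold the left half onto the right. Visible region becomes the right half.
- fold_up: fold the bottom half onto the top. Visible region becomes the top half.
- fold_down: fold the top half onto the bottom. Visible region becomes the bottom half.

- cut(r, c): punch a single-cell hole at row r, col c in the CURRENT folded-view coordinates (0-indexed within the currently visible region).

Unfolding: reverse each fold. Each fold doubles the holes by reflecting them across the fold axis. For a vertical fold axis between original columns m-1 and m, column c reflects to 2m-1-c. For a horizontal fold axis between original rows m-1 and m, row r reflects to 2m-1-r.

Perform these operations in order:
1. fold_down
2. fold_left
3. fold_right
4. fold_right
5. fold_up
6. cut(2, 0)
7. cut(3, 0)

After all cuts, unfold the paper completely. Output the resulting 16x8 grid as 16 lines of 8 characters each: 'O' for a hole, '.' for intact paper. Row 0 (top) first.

Op 1 fold_down: fold axis h@8; visible region now rows[8,16) x cols[0,8) = 8x8
Op 2 fold_left: fold axis v@4; visible region now rows[8,16) x cols[0,4) = 8x4
Op 3 fold_right: fold axis v@2; visible region now rows[8,16) x cols[2,4) = 8x2
Op 4 fold_right: fold axis v@3; visible region now rows[8,16) x cols[3,4) = 8x1
Op 5 fold_up: fold axis h@12; visible region now rows[8,12) x cols[3,4) = 4x1
Op 6 cut(2, 0): punch at orig (10,3); cuts so far [(10, 3)]; region rows[8,12) x cols[3,4) = 4x1
Op 7 cut(3, 0): punch at orig (11,3); cuts so far [(10, 3), (11, 3)]; region rows[8,12) x cols[3,4) = 4x1
Unfold 1 (reflect across h@12): 4 holes -> [(10, 3), (11, 3), (12, 3), (13, 3)]
Unfold 2 (reflect across v@3): 8 holes -> [(10, 2), (10, 3), (11, 2), (11, 3), (12, 2), (12, 3), (13, 2), (13, 3)]
Unfold 3 (reflect across v@2): 16 holes -> [(10, 0), (10, 1), (10, 2), (10, 3), (11, 0), (11, 1), (11, 2), (11, 3), (12, 0), (12, 1), (12, 2), (12, 3), (13, 0), (13, 1), (13, 2), (13, 3)]
Unfold 4 (reflect across v@4): 32 holes -> [(10, 0), (10, 1), (10, 2), (10, 3), (10, 4), (10, 5), (10, 6), (10, 7), (11, 0), (11, 1), (11, 2), (11, 3), (11, 4), (11, 5), (11, 6), (11, 7), (12, 0), (12, 1), (12, 2), (12, 3), (12, 4), (12, 5), (12, 6), (12, 7), (13, 0), (13, 1), (13, 2), (13, 3), (13, 4), (13, 5), (13, 6), (13, 7)]
Unfold 5 (reflect across h@8): 64 holes -> [(2, 0), (2, 1), (2, 2), (2, 3), (2, 4), (2, 5), (2, 6), (2, 7), (3, 0), (3, 1), (3, 2), (3, 3), (3, 4), (3, 5), (3, 6), (3, 7), (4, 0), (4, 1), (4, 2), (4, 3), (4, 4), (4, 5), (4, 6), (4, 7), (5, 0), (5, 1), (5, 2), (5, 3), (5, 4), (5, 5), (5, 6), (5, 7), (10, 0), (10, 1), (10, 2), (10, 3), (10, 4), (10, 5), (10, 6), (10, 7), (11, 0), (11, 1), (11, 2), (11, 3), (11, 4), (11, 5), (11, 6), (11, 7), (12, 0), (12, 1), (12, 2), (12, 3), (12, 4), (12, 5), (12, 6), (12, 7), (13, 0), (13, 1), (13, 2), (13, 3), (13, 4), (13, 5), (13, 6), (13, 7)]

Answer: ........
........
OOOOOOOO
OOOOOOOO
OOOOOOOO
OOOOOOOO
........
........
........
........
OOOOOOOO
OOOOOOOO
OOOOOOOO
OOOOOOOO
........
........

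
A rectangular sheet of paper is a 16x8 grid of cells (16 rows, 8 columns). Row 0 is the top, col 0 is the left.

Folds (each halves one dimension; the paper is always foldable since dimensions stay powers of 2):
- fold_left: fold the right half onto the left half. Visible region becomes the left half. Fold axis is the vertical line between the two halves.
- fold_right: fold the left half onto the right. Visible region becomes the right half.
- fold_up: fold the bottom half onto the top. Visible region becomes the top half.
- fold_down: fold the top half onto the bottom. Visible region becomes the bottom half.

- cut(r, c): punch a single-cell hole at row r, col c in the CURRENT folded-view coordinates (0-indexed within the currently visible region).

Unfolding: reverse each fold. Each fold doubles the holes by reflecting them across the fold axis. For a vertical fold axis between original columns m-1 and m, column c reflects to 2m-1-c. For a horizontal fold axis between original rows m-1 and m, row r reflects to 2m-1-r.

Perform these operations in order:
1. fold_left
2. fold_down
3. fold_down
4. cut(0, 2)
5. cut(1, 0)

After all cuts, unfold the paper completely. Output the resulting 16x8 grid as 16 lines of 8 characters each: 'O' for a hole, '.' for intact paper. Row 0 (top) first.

Answer: ........
........
O......O
..O..O..
..O..O..
O......O
........
........
........
........
O......O
..O..O..
..O..O..
O......O
........
........

Derivation:
Op 1 fold_left: fold axis v@4; visible region now rows[0,16) x cols[0,4) = 16x4
Op 2 fold_down: fold axis h@8; visible region now rows[8,16) x cols[0,4) = 8x4
Op 3 fold_down: fold axis h@12; visible region now rows[12,16) x cols[0,4) = 4x4
Op 4 cut(0, 2): punch at orig (12,2); cuts so far [(12, 2)]; region rows[12,16) x cols[0,4) = 4x4
Op 5 cut(1, 0): punch at orig (13,0); cuts so far [(12, 2), (13, 0)]; region rows[12,16) x cols[0,4) = 4x4
Unfold 1 (reflect across h@12): 4 holes -> [(10, 0), (11, 2), (12, 2), (13, 0)]
Unfold 2 (reflect across h@8): 8 holes -> [(2, 0), (3, 2), (4, 2), (5, 0), (10, 0), (11, 2), (12, 2), (13, 0)]
Unfold 3 (reflect across v@4): 16 holes -> [(2, 0), (2, 7), (3, 2), (3, 5), (4, 2), (4, 5), (5, 0), (5, 7), (10, 0), (10, 7), (11, 2), (11, 5), (12, 2), (12, 5), (13, 0), (13, 7)]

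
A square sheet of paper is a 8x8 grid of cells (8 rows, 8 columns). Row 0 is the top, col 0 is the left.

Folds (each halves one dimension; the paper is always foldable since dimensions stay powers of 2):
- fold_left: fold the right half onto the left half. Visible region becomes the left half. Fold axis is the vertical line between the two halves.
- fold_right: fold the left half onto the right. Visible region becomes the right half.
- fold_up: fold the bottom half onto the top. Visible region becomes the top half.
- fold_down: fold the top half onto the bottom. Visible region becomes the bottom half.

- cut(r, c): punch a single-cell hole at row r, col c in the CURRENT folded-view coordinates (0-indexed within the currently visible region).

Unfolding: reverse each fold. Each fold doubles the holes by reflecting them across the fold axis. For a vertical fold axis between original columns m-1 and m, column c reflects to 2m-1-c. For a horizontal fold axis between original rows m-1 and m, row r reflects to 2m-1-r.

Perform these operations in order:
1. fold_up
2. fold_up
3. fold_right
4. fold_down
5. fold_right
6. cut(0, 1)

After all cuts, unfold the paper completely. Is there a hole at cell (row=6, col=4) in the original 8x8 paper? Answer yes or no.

Op 1 fold_up: fold axis h@4; visible region now rows[0,4) x cols[0,8) = 4x8
Op 2 fold_up: fold axis h@2; visible region now rows[0,2) x cols[0,8) = 2x8
Op 3 fold_right: fold axis v@4; visible region now rows[0,2) x cols[4,8) = 2x4
Op 4 fold_down: fold axis h@1; visible region now rows[1,2) x cols[4,8) = 1x4
Op 5 fold_right: fold axis v@6; visible region now rows[1,2) x cols[6,8) = 1x2
Op 6 cut(0, 1): punch at orig (1,7); cuts so far [(1, 7)]; region rows[1,2) x cols[6,8) = 1x2
Unfold 1 (reflect across v@6): 2 holes -> [(1, 4), (1, 7)]
Unfold 2 (reflect across h@1): 4 holes -> [(0, 4), (0, 7), (1, 4), (1, 7)]
Unfold 3 (reflect across v@4): 8 holes -> [(0, 0), (0, 3), (0, 4), (0, 7), (1, 0), (1, 3), (1, 4), (1, 7)]
Unfold 4 (reflect across h@2): 16 holes -> [(0, 0), (0, 3), (0, 4), (0, 7), (1, 0), (1, 3), (1, 4), (1, 7), (2, 0), (2, 3), (2, 4), (2, 7), (3, 0), (3, 3), (3, 4), (3, 7)]
Unfold 5 (reflect across h@4): 32 holes -> [(0, 0), (0, 3), (0, 4), (0, 7), (1, 0), (1, 3), (1, 4), (1, 7), (2, 0), (2, 3), (2, 4), (2, 7), (3, 0), (3, 3), (3, 4), (3, 7), (4, 0), (4, 3), (4, 4), (4, 7), (5, 0), (5, 3), (5, 4), (5, 7), (6, 0), (6, 3), (6, 4), (6, 7), (7, 0), (7, 3), (7, 4), (7, 7)]
Holes: [(0, 0), (0, 3), (0, 4), (0, 7), (1, 0), (1, 3), (1, 4), (1, 7), (2, 0), (2, 3), (2, 4), (2, 7), (3, 0), (3, 3), (3, 4), (3, 7), (4, 0), (4, 3), (4, 4), (4, 7), (5, 0), (5, 3), (5, 4), (5, 7), (6, 0), (6, 3), (6, 4), (6, 7), (7, 0), (7, 3), (7, 4), (7, 7)]

Answer: yes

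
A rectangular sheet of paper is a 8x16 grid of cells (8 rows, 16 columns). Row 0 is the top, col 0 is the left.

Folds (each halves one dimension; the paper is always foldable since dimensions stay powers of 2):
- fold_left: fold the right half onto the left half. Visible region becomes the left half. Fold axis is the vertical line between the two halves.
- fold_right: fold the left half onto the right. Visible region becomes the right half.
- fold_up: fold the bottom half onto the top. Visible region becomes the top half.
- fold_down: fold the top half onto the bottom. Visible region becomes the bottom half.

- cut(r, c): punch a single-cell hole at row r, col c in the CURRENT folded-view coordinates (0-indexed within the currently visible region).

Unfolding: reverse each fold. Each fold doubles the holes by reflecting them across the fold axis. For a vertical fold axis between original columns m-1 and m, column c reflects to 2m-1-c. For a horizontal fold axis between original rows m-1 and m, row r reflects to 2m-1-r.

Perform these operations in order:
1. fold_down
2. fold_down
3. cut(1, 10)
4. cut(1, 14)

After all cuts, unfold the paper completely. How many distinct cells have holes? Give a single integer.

Answer: 8

Derivation:
Op 1 fold_down: fold axis h@4; visible region now rows[4,8) x cols[0,16) = 4x16
Op 2 fold_down: fold axis h@6; visible region now rows[6,8) x cols[0,16) = 2x16
Op 3 cut(1, 10): punch at orig (7,10); cuts so far [(7, 10)]; region rows[6,8) x cols[0,16) = 2x16
Op 4 cut(1, 14): punch at orig (7,14); cuts so far [(7, 10), (7, 14)]; region rows[6,8) x cols[0,16) = 2x16
Unfold 1 (reflect across h@6): 4 holes -> [(4, 10), (4, 14), (7, 10), (7, 14)]
Unfold 2 (reflect across h@4): 8 holes -> [(0, 10), (0, 14), (3, 10), (3, 14), (4, 10), (4, 14), (7, 10), (7, 14)]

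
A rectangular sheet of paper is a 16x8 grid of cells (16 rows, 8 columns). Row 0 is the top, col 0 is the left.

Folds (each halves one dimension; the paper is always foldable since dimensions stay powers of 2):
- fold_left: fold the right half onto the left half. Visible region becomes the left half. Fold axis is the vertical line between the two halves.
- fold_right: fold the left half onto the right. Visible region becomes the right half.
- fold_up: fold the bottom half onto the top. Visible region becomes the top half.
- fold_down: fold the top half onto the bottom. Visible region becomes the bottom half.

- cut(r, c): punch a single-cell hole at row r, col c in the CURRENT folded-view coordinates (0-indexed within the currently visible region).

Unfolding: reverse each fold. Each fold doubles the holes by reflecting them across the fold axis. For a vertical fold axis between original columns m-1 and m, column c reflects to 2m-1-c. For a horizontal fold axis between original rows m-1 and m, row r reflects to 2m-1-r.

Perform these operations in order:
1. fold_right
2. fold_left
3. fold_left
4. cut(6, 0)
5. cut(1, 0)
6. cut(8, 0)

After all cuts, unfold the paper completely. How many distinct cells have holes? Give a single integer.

Op 1 fold_right: fold axis v@4; visible region now rows[0,16) x cols[4,8) = 16x4
Op 2 fold_left: fold axis v@6; visible region now rows[0,16) x cols[4,6) = 16x2
Op 3 fold_left: fold axis v@5; visible region now rows[0,16) x cols[4,5) = 16x1
Op 4 cut(6, 0): punch at orig (6,4); cuts so far [(6, 4)]; region rows[0,16) x cols[4,5) = 16x1
Op 5 cut(1, 0): punch at orig (1,4); cuts so far [(1, 4), (6, 4)]; region rows[0,16) x cols[4,5) = 16x1
Op 6 cut(8, 0): punch at orig (8,4); cuts so far [(1, 4), (6, 4), (8, 4)]; region rows[0,16) x cols[4,5) = 16x1
Unfold 1 (reflect across v@5): 6 holes -> [(1, 4), (1, 5), (6, 4), (6, 5), (8, 4), (8, 5)]
Unfold 2 (reflect across v@6): 12 holes -> [(1, 4), (1, 5), (1, 6), (1, 7), (6, 4), (6, 5), (6, 6), (6, 7), (8, 4), (8, 5), (8, 6), (8, 7)]
Unfold 3 (reflect across v@4): 24 holes -> [(1, 0), (1, 1), (1, 2), (1, 3), (1, 4), (1, 5), (1, 6), (1, 7), (6, 0), (6, 1), (6, 2), (6, 3), (6, 4), (6, 5), (6, 6), (6, 7), (8, 0), (8, 1), (8, 2), (8, 3), (8, 4), (8, 5), (8, 6), (8, 7)]

Answer: 24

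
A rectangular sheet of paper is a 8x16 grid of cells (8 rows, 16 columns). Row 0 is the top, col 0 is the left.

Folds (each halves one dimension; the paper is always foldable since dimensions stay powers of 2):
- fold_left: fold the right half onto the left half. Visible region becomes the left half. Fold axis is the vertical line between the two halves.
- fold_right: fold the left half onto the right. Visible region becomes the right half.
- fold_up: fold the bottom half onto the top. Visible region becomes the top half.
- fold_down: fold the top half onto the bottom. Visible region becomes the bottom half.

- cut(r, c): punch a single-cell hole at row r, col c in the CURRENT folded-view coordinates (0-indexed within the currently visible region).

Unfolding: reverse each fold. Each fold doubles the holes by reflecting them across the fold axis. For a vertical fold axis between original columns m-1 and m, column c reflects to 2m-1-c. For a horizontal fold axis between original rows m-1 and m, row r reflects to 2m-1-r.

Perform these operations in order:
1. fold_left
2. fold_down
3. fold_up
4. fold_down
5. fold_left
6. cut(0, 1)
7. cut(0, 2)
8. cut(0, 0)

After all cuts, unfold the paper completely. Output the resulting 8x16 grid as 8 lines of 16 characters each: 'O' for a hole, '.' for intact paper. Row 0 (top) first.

Answer: OOO..OOOOOO..OOO
OOO..OOOOOO..OOO
OOO..OOOOOO..OOO
OOO..OOOOOO..OOO
OOO..OOOOOO..OOO
OOO..OOOOOO..OOO
OOO..OOOOOO..OOO
OOO..OOOOOO..OOO

Derivation:
Op 1 fold_left: fold axis v@8; visible region now rows[0,8) x cols[0,8) = 8x8
Op 2 fold_down: fold axis h@4; visible region now rows[4,8) x cols[0,8) = 4x8
Op 3 fold_up: fold axis h@6; visible region now rows[4,6) x cols[0,8) = 2x8
Op 4 fold_down: fold axis h@5; visible region now rows[5,6) x cols[0,8) = 1x8
Op 5 fold_left: fold axis v@4; visible region now rows[5,6) x cols[0,4) = 1x4
Op 6 cut(0, 1): punch at orig (5,1); cuts so far [(5, 1)]; region rows[5,6) x cols[0,4) = 1x4
Op 7 cut(0, 2): punch at orig (5,2); cuts so far [(5, 1), (5, 2)]; region rows[5,6) x cols[0,4) = 1x4
Op 8 cut(0, 0): punch at orig (5,0); cuts so far [(5, 0), (5, 1), (5, 2)]; region rows[5,6) x cols[0,4) = 1x4
Unfold 1 (reflect across v@4): 6 holes -> [(5, 0), (5, 1), (5, 2), (5, 5), (5, 6), (5, 7)]
Unfold 2 (reflect across h@5): 12 holes -> [(4, 0), (4, 1), (4, 2), (4, 5), (4, 6), (4, 7), (5, 0), (5, 1), (5, 2), (5, 5), (5, 6), (5, 7)]
Unfold 3 (reflect across h@6): 24 holes -> [(4, 0), (4, 1), (4, 2), (4, 5), (4, 6), (4, 7), (5, 0), (5, 1), (5, 2), (5, 5), (5, 6), (5, 7), (6, 0), (6, 1), (6, 2), (6, 5), (6, 6), (6, 7), (7, 0), (7, 1), (7, 2), (7, 5), (7, 6), (7, 7)]
Unfold 4 (reflect across h@4): 48 holes -> [(0, 0), (0, 1), (0, 2), (0, 5), (0, 6), (0, 7), (1, 0), (1, 1), (1, 2), (1, 5), (1, 6), (1, 7), (2, 0), (2, 1), (2, 2), (2, 5), (2, 6), (2, 7), (3, 0), (3, 1), (3, 2), (3, 5), (3, 6), (3, 7), (4, 0), (4, 1), (4, 2), (4, 5), (4, 6), (4, 7), (5, 0), (5, 1), (5, 2), (5, 5), (5, 6), (5, 7), (6, 0), (6, 1), (6, 2), (6, 5), (6, 6), (6, 7), (7, 0), (7, 1), (7, 2), (7, 5), (7, 6), (7, 7)]
Unfold 5 (reflect across v@8): 96 holes -> [(0, 0), (0, 1), (0, 2), (0, 5), (0, 6), (0, 7), (0, 8), (0, 9), (0, 10), (0, 13), (0, 14), (0, 15), (1, 0), (1, 1), (1, 2), (1, 5), (1, 6), (1, 7), (1, 8), (1, 9), (1, 10), (1, 13), (1, 14), (1, 15), (2, 0), (2, 1), (2, 2), (2, 5), (2, 6), (2, 7), (2, 8), (2, 9), (2, 10), (2, 13), (2, 14), (2, 15), (3, 0), (3, 1), (3, 2), (3, 5), (3, 6), (3, 7), (3, 8), (3, 9), (3, 10), (3, 13), (3, 14), (3, 15), (4, 0), (4, 1), (4, 2), (4, 5), (4, 6), (4, 7), (4, 8), (4, 9), (4, 10), (4, 13), (4, 14), (4, 15), (5, 0), (5, 1), (5, 2), (5, 5), (5, 6), (5, 7), (5, 8), (5, 9), (5, 10), (5, 13), (5, 14), (5, 15), (6, 0), (6, 1), (6, 2), (6, 5), (6, 6), (6, 7), (6, 8), (6, 9), (6, 10), (6, 13), (6, 14), (6, 15), (7, 0), (7, 1), (7, 2), (7, 5), (7, 6), (7, 7), (7, 8), (7, 9), (7, 10), (7, 13), (7, 14), (7, 15)]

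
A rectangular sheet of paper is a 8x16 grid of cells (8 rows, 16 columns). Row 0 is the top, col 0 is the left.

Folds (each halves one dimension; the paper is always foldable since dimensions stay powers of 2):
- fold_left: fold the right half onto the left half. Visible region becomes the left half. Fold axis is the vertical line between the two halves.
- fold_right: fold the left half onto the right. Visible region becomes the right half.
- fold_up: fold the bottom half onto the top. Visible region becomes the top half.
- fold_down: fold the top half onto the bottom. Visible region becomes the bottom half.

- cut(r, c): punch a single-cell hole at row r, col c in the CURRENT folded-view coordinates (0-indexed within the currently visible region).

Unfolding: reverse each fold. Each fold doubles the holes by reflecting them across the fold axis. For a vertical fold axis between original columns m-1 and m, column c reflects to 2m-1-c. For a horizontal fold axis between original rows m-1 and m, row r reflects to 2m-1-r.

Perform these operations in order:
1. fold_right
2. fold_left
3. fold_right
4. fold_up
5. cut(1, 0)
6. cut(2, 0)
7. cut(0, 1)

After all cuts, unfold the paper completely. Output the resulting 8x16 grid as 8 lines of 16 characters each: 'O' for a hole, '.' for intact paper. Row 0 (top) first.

Op 1 fold_right: fold axis v@8; visible region now rows[0,8) x cols[8,16) = 8x8
Op 2 fold_left: fold axis v@12; visible region now rows[0,8) x cols[8,12) = 8x4
Op 3 fold_right: fold axis v@10; visible region now rows[0,8) x cols[10,12) = 8x2
Op 4 fold_up: fold axis h@4; visible region now rows[0,4) x cols[10,12) = 4x2
Op 5 cut(1, 0): punch at orig (1,10); cuts so far [(1, 10)]; region rows[0,4) x cols[10,12) = 4x2
Op 6 cut(2, 0): punch at orig (2,10); cuts so far [(1, 10), (2, 10)]; region rows[0,4) x cols[10,12) = 4x2
Op 7 cut(0, 1): punch at orig (0,11); cuts so far [(0, 11), (1, 10), (2, 10)]; region rows[0,4) x cols[10,12) = 4x2
Unfold 1 (reflect across h@4): 6 holes -> [(0, 11), (1, 10), (2, 10), (5, 10), (6, 10), (7, 11)]
Unfold 2 (reflect across v@10): 12 holes -> [(0, 8), (0, 11), (1, 9), (1, 10), (2, 9), (2, 10), (5, 9), (5, 10), (6, 9), (6, 10), (7, 8), (7, 11)]
Unfold 3 (reflect across v@12): 24 holes -> [(0, 8), (0, 11), (0, 12), (0, 15), (1, 9), (1, 10), (1, 13), (1, 14), (2, 9), (2, 10), (2, 13), (2, 14), (5, 9), (5, 10), (5, 13), (5, 14), (6, 9), (6, 10), (6, 13), (6, 14), (7, 8), (7, 11), (7, 12), (7, 15)]
Unfold 4 (reflect across v@8): 48 holes -> [(0, 0), (0, 3), (0, 4), (0, 7), (0, 8), (0, 11), (0, 12), (0, 15), (1, 1), (1, 2), (1, 5), (1, 6), (1, 9), (1, 10), (1, 13), (1, 14), (2, 1), (2, 2), (2, 5), (2, 6), (2, 9), (2, 10), (2, 13), (2, 14), (5, 1), (5, 2), (5, 5), (5, 6), (5, 9), (5, 10), (5, 13), (5, 14), (6, 1), (6, 2), (6, 5), (6, 6), (6, 9), (6, 10), (6, 13), (6, 14), (7, 0), (7, 3), (7, 4), (7, 7), (7, 8), (7, 11), (7, 12), (7, 15)]

Answer: O..OO..OO..OO..O
.OO..OO..OO..OO.
.OO..OO..OO..OO.
................
................
.OO..OO..OO..OO.
.OO..OO..OO..OO.
O..OO..OO..OO..O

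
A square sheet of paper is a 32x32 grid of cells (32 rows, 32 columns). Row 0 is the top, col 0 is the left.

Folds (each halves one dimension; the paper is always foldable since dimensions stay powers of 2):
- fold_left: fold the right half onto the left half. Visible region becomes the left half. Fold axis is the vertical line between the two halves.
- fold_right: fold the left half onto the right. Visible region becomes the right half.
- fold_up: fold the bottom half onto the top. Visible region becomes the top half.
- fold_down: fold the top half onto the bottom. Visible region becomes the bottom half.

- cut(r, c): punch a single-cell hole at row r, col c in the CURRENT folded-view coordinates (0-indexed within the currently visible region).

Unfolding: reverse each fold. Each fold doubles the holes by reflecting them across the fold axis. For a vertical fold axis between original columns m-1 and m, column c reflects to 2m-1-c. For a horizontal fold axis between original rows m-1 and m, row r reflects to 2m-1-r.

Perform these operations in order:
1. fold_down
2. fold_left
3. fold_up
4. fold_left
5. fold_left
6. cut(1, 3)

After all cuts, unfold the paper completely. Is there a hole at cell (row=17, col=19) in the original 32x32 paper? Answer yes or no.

Answer: yes

Derivation:
Op 1 fold_down: fold axis h@16; visible region now rows[16,32) x cols[0,32) = 16x32
Op 2 fold_left: fold axis v@16; visible region now rows[16,32) x cols[0,16) = 16x16
Op 3 fold_up: fold axis h@24; visible region now rows[16,24) x cols[0,16) = 8x16
Op 4 fold_left: fold axis v@8; visible region now rows[16,24) x cols[0,8) = 8x8
Op 5 fold_left: fold axis v@4; visible region now rows[16,24) x cols[0,4) = 8x4
Op 6 cut(1, 3): punch at orig (17,3); cuts so far [(17, 3)]; region rows[16,24) x cols[0,4) = 8x4
Unfold 1 (reflect across v@4): 2 holes -> [(17, 3), (17, 4)]
Unfold 2 (reflect across v@8): 4 holes -> [(17, 3), (17, 4), (17, 11), (17, 12)]
Unfold 3 (reflect across h@24): 8 holes -> [(17, 3), (17, 4), (17, 11), (17, 12), (30, 3), (30, 4), (30, 11), (30, 12)]
Unfold 4 (reflect across v@16): 16 holes -> [(17, 3), (17, 4), (17, 11), (17, 12), (17, 19), (17, 20), (17, 27), (17, 28), (30, 3), (30, 4), (30, 11), (30, 12), (30, 19), (30, 20), (30, 27), (30, 28)]
Unfold 5 (reflect across h@16): 32 holes -> [(1, 3), (1, 4), (1, 11), (1, 12), (1, 19), (1, 20), (1, 27), (1, 28), (14, 3), (14, 4), (14, 11), (14, 12), (14, 19), (14, 20), (14, 27), (14, 28), (17, 3), (17, 4), (17, 11), (17, 12), (17, 19), (17, 20), (17, 27), (17, 28), (30, 3), (30, 4), (30, 11), (30, 12), (30, 19), (30, 20), (30, 27), (30, 28)]
Holes: [(1, 3), (1, 4), (1, 11), (1, 12), (1, 19), (1, 20), (1, 27), (1, 28), (14, 3), (14, 4), (14, 11), (14, 12), (14, 19), (14, 20), (14, 27), (14, 28), (17, 3), (17, 4), (17, 11), (17, 12), (17, 19), (17, 20), (17, 27), (17, 28), (30, 3), (30, 4), (30, 11), (30, 12), (30, 19), (30, 20), (30, 27), (30, 28)]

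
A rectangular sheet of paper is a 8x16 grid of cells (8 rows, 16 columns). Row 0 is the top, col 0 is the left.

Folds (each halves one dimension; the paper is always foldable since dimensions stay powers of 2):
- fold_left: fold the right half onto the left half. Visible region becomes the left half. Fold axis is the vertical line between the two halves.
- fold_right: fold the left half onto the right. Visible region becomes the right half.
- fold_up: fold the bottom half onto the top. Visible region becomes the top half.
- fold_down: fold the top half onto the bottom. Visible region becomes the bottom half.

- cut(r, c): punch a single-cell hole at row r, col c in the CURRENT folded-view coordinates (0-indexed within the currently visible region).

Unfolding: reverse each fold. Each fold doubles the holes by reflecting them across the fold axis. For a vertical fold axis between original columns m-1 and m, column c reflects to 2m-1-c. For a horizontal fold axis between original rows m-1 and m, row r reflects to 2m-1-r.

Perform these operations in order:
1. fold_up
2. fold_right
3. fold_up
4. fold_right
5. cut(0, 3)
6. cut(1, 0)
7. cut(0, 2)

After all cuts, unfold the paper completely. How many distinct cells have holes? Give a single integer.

Answer: 48

Derivation:
Op 1 fold_up: fold axis h@4; visible region now rows[0,4) x cols[0,16) = 4x16
Op 2 fold_right: fold axis v@8; visible region now rows[0,4) x cols[8,16) = 4x8
Op 3 fold_up: fold axis h@2; visible region now rows[0,2) x cols[8,16) = 2x8
Op 4 fold_right: fold axis v@12; visible region now rows[0,2) x cols[12,16) = 2x4
Op 5 cut(0, 3): punch at orig (0,15); cuts so far [(0, 15)]; region rows[0,2) x cols[12,16) = 2x4
Op 6 cut(1, 0): punch at orig (1,12); cuts so far [(0, 15), (1, 12)]; region rows[0,2) x cols[12,16) = 2x4
Op 7 cut(0, 2): punch at orig (0,14); cuts so far [(0, 14), (0, 15), (1, 12)]; region rows[0,2) x cols[12,16) = 2x4
Unfold 1 (reflect across v@12): 6 holes -> [(0, 8), (0, 9), (0, 14), (0, 15), (1, 11), (1, 12)]
Unfold 2 (reflect across h@2): 12 holes -> [(0, 8), (0, 9), (0, 14), (0, 15), (1, 11), (1, 12), (2, 11), (2, 12), (3, 8), (3, 9), (3, 14), (3, 15)]
Unfold 3 (reflect across v@8): 24 holes -> [(0, 0), (0, 1), (0, 6), (0, 7), (0, 8), (0, 9), (0, 14), (0, 15), (1, 3), (1, 4), (1, 11), (1, 12), (2, 3), (2, 4), (2, 11), (2, 12), (3, 0), (3, 1), (3, 6), (3, 7), (3, 8), (3, 9), (3, 14), (3, 15)]
Unfold 4 (reflect across h@4): 48 holes -> [(0, 0), (0, 1), (0, 6), (0, 7), (0, 8), (0, 9), (0, 14), (0, 15), (1, 3), (1, 4), (1, 11), (1, 12), (2, 3), (2, 4), (2, 11), (2, 12), (3, 0), (3, 1), (3, 6), (3, 7), (3, 8), (3, 9), (3, 14), (3, 15), (4, 0), (4, 1), (4, 6), (4, 7), (4, 8), (4, 9), (4, 14), (4, 15), (5, 3), (5, 4), (5, 11), (5, 12), (6, 3), (6, 4), (6, 11), (6, 12), (7, 0), (7, 1), (7, 6), (7, 7), (7, 8), (7, 9), (7, 14), (7, 15)]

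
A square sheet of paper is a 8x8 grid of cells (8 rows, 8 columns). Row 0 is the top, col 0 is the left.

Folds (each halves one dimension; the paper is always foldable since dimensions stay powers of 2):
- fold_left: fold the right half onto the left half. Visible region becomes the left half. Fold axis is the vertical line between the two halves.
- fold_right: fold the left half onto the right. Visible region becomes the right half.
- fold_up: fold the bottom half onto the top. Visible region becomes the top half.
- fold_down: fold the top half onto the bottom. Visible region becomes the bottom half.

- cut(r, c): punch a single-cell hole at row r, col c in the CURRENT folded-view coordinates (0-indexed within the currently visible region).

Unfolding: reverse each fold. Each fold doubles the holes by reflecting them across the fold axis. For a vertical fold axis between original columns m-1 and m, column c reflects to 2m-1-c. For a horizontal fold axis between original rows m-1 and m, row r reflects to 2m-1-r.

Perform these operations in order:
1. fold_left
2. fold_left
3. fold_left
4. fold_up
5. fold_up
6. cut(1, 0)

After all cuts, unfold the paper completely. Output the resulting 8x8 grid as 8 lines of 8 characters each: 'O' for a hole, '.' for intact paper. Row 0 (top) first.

Op 1 fold_left: fold axis v@4; visible region now rows[0,8) x cols[0,4) = 8x4
Op 2 fold_left: fold axis v@2; visible region now rows[0,8) x cols[0,2) = 8x2
Op 3 fold_left: fold axis v@1; visible region now rows[0,8) x cols[0,1) = 8x1
Op 4 fold_up: fold axis h@4; visible region now rows[0,4) x cols[0,1) = 4x1
Op 5 fold_up: fold axis h@2; visible region now rows[0,2) x cols[0,1) = 2x1
Op 6 cut(1, 0): punch at orig (1,0); cuts so far [(1, 0)]; region rows[0,2) x cols[0,1) = 2x1
Unfold 1 (reflect across h@2): 2 holes -> [(1, 0), (2, 0)]
Unfold 2 (reflect across h@4): 4 holes -> [(1, 0), (2, 0), (5, 0), (6, 0)]
Unfold 3 (reflect across v@1): 8 holes -> [(1, 0), (1, 1), (2, 0), (2, 1), (5, 0), (5, 1), (6, 0), (6, 1)]
Unfold 4 (reflect across v@2): 16 holes -> [(1, 0), (1, 1), (1, 2), (1, 3), (2, 0), (2, 1), (2, 2), (2, 3), (5, 0), (5, 1), (5, 2), (5, 3), (6, 0), (6, 1), (6, 2), (6, 3)]
Unfold 5 (reflect across v@4): 32 holes -> [(1, 0), (1, 1), (1, 2), (1, 3), (1, 4), (1, 5), (1, 6), (1, 7), (2, 0), (2, 1), (2, 2), (2, 3), (2, 4), (2, 5), (2, 6), (2, 7), (5, 0), (5, 1), (5, 2), (5, 3), (5, 4), (5, 5), (5, 6), (5, 7), (6, 0), (6, 1), (6, 2), (6, 3), (6, 4), (6, 5), (6, 6), (6, 7)]

Answer: ........
OOOOOOOO
OOOOOOOO
........
........
OOOOOOOO
OOOOOOOO
........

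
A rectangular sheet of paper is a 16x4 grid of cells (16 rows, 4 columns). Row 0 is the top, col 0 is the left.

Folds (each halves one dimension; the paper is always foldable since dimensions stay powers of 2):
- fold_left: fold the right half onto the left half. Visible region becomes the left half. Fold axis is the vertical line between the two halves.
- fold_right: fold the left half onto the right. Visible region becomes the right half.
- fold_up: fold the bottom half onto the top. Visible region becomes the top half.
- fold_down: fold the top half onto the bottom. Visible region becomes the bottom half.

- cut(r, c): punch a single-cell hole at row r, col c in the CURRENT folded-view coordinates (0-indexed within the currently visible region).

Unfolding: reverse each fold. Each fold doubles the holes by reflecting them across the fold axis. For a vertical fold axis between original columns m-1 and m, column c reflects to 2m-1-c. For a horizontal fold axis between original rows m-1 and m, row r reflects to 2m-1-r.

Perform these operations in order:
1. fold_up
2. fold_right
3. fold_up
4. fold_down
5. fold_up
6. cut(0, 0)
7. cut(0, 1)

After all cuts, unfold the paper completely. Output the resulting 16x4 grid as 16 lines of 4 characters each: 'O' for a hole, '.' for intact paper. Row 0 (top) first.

Answer: OOOO
OOOO
OOOO
OOOO
OOOO
OOOO
OOOO
OOOO
OOOO
OOOO
OOOO
OOOO
OOOO
OOOO
OOOO
OOOO

Derivation:
Op 1 fold_up: fold axis h@8; visible region now rows[0,8) x cols[0,4) = 8x4
Op 2 fold_right: fold axis v@2; visible region now rows[0,8) x cols[2,4) = 8x2
Op 3 fold_up: fold axis h@4; visible region now rows[0,4) x cols[2,4) = 4x2
Op 4 fold_down: fold axis h@2; visible region now rows[2,4) x cols[2,4) = 2x2
Op 5 fold_up: fold axis h@3; visible region now rows[2,3) x cols[2,4) = 1x2
Op 6 cut(0, 0): punch at orig (2,2); cuts so far [(2, 2)]; region rows[2,3) x cols[2,4) = 1x2
Op 7 cut(0, 1): punch at orig (2,3); cuts so far [(2, 2), (2, 3)]; region rows[2,3) x cols[2,4) = 1x2
Unfold 1 (reflect across h@3): 4 holes -> [(2, 2), (2, 3), (3, 2), (3, 3)]
Unfold 2 (reflect across h@2): 8 holes -> [(0, 2), (0, 3), (1, 2), (1, 3), (2, 2), (2, 3), (3, 2), (3, 3)]
Unfold 3 (reflect across h@4): 16 holes -> [(0, 2), (0, 3), (1, 2), (1, 3), (2, 2), (2, 3), (3, 2), (3, 3), (4, 2), (4, 3), (5, 2), (5, 3), (6, 2), (6, 3), (7, 2), (7, 3)]
Unfold 4 (reflect across v@2): 32 holes -> [(0, 0), (0, 1), (0, 2), (0, 3), (1, 0), (1, 1), (1, 2), (1, 3), (2, 0), (2, 1), (2, 2), (2, 3), (3, 0), (3, 1), (3, 2), (3, 3), (4, 0), (4, 1), (4, 2), (4, 3), (5, 0), (5, 1), (5, 2), (5, 3), (6, 0), (6, 1), (6, 2), (6, 3), (7, 0), (7, 1), (7, 2), (7, 3)]
Unfold 5 (reflect across h@8): 64 holes -> [(0, 0), (0, 1), (0, 2), (0, 3), (1, 0), (1, 1), (1, 2), (1, 3), (2, 0), (2, 1), (2, 2), (2, 3), (3, 0), (3, 1), (3, 2), (3, 3), (4, 0), (4, 1), (4, 2), (4, 3), (5, 0), (5, 1), (5, 2), (5, 3), (6, 0), (6, 1), (6, 2), (6, 3), (7, 0), (7, 1), (7, 2), (7, 3), (8, 0), (8, 1), (8, 2), (8, 3), (9, 0), (9, 1), (9, 2), (9, 3), (10, 0), (10, 1), (10, 2), (10, 3), (11, 0), (11, 1), (11, 2), (11, 3), (12, 0), (12, 1), (12, 2), (12, 3), (13, 0), (13, 1), (13, 2), (13, 3), (14, 0), (14, 1), (14, 2), (14, 3), (15, 0), (15, 1), (15, 2), (15, 3)]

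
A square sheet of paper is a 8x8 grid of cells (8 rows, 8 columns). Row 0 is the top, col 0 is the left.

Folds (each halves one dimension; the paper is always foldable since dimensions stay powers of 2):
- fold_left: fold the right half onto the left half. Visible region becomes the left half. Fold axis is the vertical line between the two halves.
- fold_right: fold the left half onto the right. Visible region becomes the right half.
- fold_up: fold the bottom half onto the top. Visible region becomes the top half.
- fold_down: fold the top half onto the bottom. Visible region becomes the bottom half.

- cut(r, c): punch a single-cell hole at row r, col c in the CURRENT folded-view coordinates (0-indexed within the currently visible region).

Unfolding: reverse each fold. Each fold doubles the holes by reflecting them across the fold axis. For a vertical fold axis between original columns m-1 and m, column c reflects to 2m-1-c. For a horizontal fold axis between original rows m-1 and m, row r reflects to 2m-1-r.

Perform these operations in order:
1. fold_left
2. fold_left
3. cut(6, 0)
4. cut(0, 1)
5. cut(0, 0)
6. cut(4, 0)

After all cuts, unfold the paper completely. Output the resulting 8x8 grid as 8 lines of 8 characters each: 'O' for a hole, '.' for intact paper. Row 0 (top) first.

Op 1 fold_left: fold axis v@4; visible region now rows[0,8) x cols[0,4) = 8x4
Op 2 fold_left: fold axis v@2; visible region now rows[0,8) x cols[0,2) = 8x2
Op 3 cut(6, 0): punch at orig (6,0); cuts so far [(6, 0)]; region rows[0,8) x cols[0,2) = 8x2
Op 4 cut(0, 1): punch at orig (0,1); cuts so far [(0, 1), (6, 0)]; region rows[0,8) x cols[0,2) = 8x2
Op 5 cut(0, 0): punch at orig (0,0); cuts so far [(0, 0), (0, 1), (6, 0)]; region rows[0,8) x cols[0,2) = 8x2
Op 6 cut(4, 0): punch at orig (4,0); cuts so far [(0, 0), (0, 1), (4, 0), (6, 0)]; region rows[0,8) x cols[0,2) = 8x2
Unfold 1 (reflect across v@2): 8 holes -> [(0, 0), (0, 1), (0, 2), (0, 3), (4, 0), (4, 3), (6, 0), (6, 3)]
Unfold 2 (reflect across v@4): 16 holes -> [(0, 0), (0, 1), (0, 2), (0, 3), (0, 4), (0, 5), (0, 6), (0, 7), (4, 0), (4, 3), (4, 4), (4, 7), (6, 0), (6, 3), (6, 4), (6, 7)]

Answer: OOOOOOOO
........
........
........
O..OO..O
........
O..OO..O
........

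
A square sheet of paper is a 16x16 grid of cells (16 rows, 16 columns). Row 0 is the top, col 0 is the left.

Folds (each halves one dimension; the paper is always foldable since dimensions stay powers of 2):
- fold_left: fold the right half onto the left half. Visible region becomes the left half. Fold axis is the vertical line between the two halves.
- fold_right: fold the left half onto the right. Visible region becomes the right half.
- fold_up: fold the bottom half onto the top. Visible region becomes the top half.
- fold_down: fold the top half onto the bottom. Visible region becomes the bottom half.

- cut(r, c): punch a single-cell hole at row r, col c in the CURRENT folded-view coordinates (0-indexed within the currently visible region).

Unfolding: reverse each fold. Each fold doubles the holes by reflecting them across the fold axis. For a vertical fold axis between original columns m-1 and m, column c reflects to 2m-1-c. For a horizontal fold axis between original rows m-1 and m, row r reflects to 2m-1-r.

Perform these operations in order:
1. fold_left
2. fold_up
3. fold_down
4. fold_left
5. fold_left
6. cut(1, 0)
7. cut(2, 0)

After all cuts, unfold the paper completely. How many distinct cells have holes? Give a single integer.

Answer: 64

Derivation:
Op 1 fold_left: fold axis v@8; visible region now rows[0,16) x cols[0,8) = 16x8
Op 2 fold_up: fold axis h@8; visible region now rows[0,8) x cols[0,8) = 8x8
Op 3 fold_down: fold axis h@4; visible region now rows[4,8) x cols[0,8) = 4x8
Op 4 fold_left: fold axis v@4; visible region now rows[4,8) x cols[0,4) = 4x4
Op 5 fold_left: fold axis v@2; visible region now rows[4,8) x cols[0,2) = 4x2
Op 6 cut(1, 0): punch at orig (5,0); cuts so far [(5, 0)]; region rows[4,8) x cols[0,2) = 4x2
Op 7 cut(2, 0): punch at orig (6,0); cuts so far [(5, 0), (6, 0)]; region rows[4,8) x cols[0,2) = 4x2
Unfold 1 (reflect across v@2): 4 holes -> [(5, 0), (5, 3), (6, 0), (6, 3)]
Unfold 2 (reflect across v@4): 8 holes -> [(5, 0), (5, 3), (5, 4), (5, 7), (6, 0), (6, 3), (6, 4), (6, 7)]
Unfold 3 (reflect across h@4): 16 holes -> [(1, 0), (1, 3), (1, 4), (1, 7), (2, 0), (2, 3), (2, 4), (2, 7), (5, 0), (5, 3), (5, 4), (5, 7), (6, 0), (6, 3), (6, 4), (6, 7)]
Unfold 4 (reflect across h@8): 32 holes -> [(1, 0), (1, 3), (1, 4), (1, 7), (2, 0), (2, 3), (2, 4), (2, 7), (5, 0), (5, 3), (5, 4), (5, 7), (6, 0), (6, 3), (6, 4), (6, 7), (9, 0), (9, 3), (9, 4), (9, 7), (10, 0), (10, 3), (10, 4), (10, 7), (13, 0), (13, 3), (13, 4), (13, 7), (14, 0), (14, 3), (14, 4), (14, 7)]
Unfold 5 (reflect across v@8): 64 holes -> [(1, 0), (1, 3), (1, 4), (1, 7), (1, 8), (1, 11), (1, 12), (1, 15), (2, 0), (2, 3), (2, 4), (2, 7), (2, 8), (2, 11), (2, 12), (2, 15), (5, 0), (5, 3), (5, 4), (5, 7), (5, 8), (5, 11), (5, 12), (5, 15), (6, 0), (6, 3), (6, 4), (6, 7), (6, 8), (6, 11), (6, 12), (6, 15), (9, 0), (9, 3), (9, 4), (9, 7), (9, 8), (9, 11), (9, 12), (9, 15), (10, 0), (10, 3), (10, 4), (10, 7), (10, 8), (10, 11), (10, 12), (10, 15), (13, 0), (13, 3), (13, 4), (13, 7), (13, 8), (13, 11), (13, 12), (13, 15), (14, 0), (14, 3), (14, 4), (14, 7), (14, 8), (14, 11), (14, 12), (14, 15)]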